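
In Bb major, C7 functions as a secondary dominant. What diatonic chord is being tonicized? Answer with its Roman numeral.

V

The chord is a dominant seventh chord on C.
A dominant resolves down a perfect fifth: C → F. In Bb major, F is scale degree 5, i.e. V.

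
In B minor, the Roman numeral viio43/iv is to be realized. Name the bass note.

A

The applied chord viio43/iv is rooted on D#: D#-F#-A-C.
The figure 43 means second inversion — the fifth is in the bass.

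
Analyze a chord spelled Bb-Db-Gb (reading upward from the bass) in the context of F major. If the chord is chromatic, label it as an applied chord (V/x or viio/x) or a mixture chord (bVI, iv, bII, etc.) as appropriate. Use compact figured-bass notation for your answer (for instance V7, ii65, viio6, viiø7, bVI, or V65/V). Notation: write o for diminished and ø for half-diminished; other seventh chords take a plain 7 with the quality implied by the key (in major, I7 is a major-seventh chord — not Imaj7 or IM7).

bII6

The pitches Gb-Bb-Db form a major triad rooted on Gb.
Gb is the lowered second degree of F major (diatonic 2 would be G). This is the Neapolitan sixth — a major triad on the lowered second degree, here in its customary first inversion.
With Bb in the bass the chord is in first inversion, so the figured bass is 6.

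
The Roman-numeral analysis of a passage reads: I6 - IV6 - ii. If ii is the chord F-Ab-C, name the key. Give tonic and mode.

Eb major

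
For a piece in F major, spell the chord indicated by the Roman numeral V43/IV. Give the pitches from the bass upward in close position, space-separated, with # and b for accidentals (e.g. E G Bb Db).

C Eb F A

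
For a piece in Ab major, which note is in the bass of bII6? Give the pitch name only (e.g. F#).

Db

bII in Ab major has root Bbb; the chord is Bbb-Db-Fb.
The figure 6 means first inversion — the third is in the bass.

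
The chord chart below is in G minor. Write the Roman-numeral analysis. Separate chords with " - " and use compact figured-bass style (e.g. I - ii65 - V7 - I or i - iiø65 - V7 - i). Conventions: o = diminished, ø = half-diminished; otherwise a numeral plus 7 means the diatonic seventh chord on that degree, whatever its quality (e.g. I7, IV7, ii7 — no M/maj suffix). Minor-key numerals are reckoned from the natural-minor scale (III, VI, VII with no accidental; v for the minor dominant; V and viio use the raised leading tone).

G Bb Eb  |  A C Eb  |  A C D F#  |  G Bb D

VI6 - iio - V43 - i

G-Bb-Eb has root Eb, degree 6 in G minor, so VI6.
A-C-Eb: diminished triad on A = scale degree 2 → iio.
A-C-D-F#: root D is the dominant; dominant seventh chord there is V43.
G-Bb-D has root G, degree 1 in G minor, so i.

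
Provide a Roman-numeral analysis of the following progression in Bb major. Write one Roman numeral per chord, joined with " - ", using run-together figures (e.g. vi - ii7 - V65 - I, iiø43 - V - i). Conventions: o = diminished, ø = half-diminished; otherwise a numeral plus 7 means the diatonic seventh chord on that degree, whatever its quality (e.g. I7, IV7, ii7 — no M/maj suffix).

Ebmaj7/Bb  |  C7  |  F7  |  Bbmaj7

IV43 - V7/V - V7 - I7

Ebmaj7/Bb: root Eb is the subdominant; major seventh chord there is IV43.
C7: chromatic; C is V of V, so V7/V.
F7 has root F, degree 5 in Bb major, so V7.
Bbmaj7: root Bb is the tonic; major seventh chord there is I7.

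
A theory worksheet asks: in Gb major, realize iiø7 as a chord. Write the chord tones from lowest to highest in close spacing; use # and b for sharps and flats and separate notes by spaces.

Ab Cb Ebb Gb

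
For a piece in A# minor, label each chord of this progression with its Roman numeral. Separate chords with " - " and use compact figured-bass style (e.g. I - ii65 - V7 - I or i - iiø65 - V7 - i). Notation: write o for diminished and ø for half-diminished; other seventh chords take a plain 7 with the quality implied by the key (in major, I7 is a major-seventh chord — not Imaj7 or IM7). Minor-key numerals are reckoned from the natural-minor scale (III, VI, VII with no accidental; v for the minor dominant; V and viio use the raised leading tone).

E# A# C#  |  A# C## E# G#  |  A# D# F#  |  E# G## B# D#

E#-A#-C#: root A# is the tonic; minor triad there is i64.
A#-C##-E#-G#: chromatic; A# is V of iv, so V7/iv.
A#-D#-F#: minor triad on D# = scale degree 4 → iv64.
E#-G##-B#-D#: dominant seventh chord on E# = scale degree 5 → V7.

i64 - V7/iv - iv64 - V7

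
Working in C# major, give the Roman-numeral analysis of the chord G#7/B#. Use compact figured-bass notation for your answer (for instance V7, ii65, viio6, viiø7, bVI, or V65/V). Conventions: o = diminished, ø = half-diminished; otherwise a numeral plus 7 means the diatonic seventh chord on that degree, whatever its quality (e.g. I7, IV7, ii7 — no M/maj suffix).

V65

The pitches G#-B#-D#-F# form a dominant seventh chord rooted on G#.
G# is scale degree 5 in C# major, and a dominant seventh chord on that degree is written V7.
With B# in the bass the chord is in first inversion, so the figured bass is 65.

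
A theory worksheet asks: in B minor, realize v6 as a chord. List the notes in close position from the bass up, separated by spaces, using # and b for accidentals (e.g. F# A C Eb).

The numeral's case and figure indicate a minor triad. In B minor its root, scale degree 5, is F#.
That chord is spelled F#-A-C#.
The figured bass 6 indicates first inversion, placing the third (A) in the bass: A-C#-F#.

A C# F#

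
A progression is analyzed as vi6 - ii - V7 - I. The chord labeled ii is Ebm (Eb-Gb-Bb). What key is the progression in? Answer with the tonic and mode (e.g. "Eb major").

Db major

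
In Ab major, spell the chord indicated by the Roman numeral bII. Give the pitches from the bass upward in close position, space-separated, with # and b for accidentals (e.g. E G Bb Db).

Bbb Db Fb

bII is the Neapolitan chord — a major triad on the lowered second degree. In Ab major that root is Bbb.
So the chord is Bbb-Db-Fb.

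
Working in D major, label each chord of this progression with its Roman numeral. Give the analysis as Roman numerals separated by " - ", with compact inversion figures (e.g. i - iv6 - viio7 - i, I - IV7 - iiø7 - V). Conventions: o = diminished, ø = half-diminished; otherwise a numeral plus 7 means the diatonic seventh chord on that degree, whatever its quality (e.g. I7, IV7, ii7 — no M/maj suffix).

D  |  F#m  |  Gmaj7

D: root D is the tonic; major triad there is I.
F#m: root F# is the mediant; minor triad there is iii.
Gmaj7: root G is the subdominant; major seventh chord there is IV7.

I - iii - IV7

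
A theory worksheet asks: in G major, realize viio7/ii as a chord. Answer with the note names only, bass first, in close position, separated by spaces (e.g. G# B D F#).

G# B D F

The slash marks an applied leading-tone chord: viio of ii. In G major, ii is A, so the leading tone to it is G#, a half step below.
Building a fully diminished seventh chord on G# gives G#-B-D-F.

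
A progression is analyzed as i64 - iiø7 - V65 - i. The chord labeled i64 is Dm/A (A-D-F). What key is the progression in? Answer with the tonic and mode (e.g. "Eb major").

D minor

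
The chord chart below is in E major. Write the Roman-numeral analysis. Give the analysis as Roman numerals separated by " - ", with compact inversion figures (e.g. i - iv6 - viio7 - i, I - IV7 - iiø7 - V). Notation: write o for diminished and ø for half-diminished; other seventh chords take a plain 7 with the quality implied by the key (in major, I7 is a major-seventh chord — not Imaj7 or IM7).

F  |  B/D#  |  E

F: F with this quality isn't in the key; a major triad on b2 is the Neapolitan chord, bII.
B/D#: major triad on B = scale degree 5 → V6.
E has root E, degree 1 in E major, so I.

bII - V6 - I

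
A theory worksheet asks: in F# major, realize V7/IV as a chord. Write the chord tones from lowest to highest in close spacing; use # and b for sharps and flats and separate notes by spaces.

V7/IV is a secondary dominant — the dominant seventh of IV. IV in F# major is B, so the applied chord's root is F#, a perfect fifth above.
Building a dominant seventh chord on F# gives F#-A#-C#-E.

F# A# C# E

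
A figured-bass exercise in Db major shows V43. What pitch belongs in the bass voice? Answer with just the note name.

Eb

V in Db major has root Ab; the chord is Ab-C-Eb-Gb.
The figure 43 means second inversion — the fifth is in the bass.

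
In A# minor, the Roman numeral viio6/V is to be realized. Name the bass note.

F##

The applied chord viio6/V is rooted on D##: D##-F##-A#.
The figure 6 means first inversion — the third is in the bass.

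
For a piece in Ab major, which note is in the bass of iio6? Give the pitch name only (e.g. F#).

iio in Ab major has root Bb; the chord is Bb-Db-Fb.
The figure 6 means first inversion — the third is in the bass.

Db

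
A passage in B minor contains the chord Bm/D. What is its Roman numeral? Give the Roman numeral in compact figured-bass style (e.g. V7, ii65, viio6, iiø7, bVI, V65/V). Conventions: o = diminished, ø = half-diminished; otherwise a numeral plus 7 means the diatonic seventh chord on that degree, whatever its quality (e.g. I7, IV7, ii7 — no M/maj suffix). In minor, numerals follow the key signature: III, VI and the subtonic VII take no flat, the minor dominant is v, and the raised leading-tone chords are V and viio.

i6

The pitches B-D-F# form a minor triad rooted on B.
B is scale degree 1 in B minor, and a minor triad on that degree is written i.
With D in the bass the chord is in first inversion, so the figured bass is 6.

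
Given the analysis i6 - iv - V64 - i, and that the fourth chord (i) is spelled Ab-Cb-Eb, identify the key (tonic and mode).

Ab minor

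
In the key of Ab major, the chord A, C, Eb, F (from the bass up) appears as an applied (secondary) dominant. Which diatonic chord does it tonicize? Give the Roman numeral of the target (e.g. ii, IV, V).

The chord is a dominant seventh chord on F.
A dominant resolves down a perfect fifth: F → Bb. In Ab major, Bb is scale degree 2, i.e. ii.

ii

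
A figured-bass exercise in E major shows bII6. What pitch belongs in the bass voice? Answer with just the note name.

A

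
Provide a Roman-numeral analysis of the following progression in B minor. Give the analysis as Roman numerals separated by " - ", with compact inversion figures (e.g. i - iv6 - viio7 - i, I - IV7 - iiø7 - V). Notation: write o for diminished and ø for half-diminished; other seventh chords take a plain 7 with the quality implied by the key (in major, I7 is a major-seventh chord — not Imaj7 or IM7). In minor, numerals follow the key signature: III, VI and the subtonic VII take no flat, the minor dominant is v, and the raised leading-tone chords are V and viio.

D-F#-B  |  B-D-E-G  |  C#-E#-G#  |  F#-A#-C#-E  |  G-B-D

D-F#-B: root B is the tonic; minor triad there is i6.
B-D-E-G: root E is the subdominant; minor seventh chord there is iv43.
C#-E#-G#: chromatic; C# is V of V, so V/V.
F#-A#-C#-E: dominant seventh chord on F# = scale degree 5 → V7.
G-B-D has root G, degree 6 in B minor, so VI.

i6 - iv43 - V/V - V7 - VI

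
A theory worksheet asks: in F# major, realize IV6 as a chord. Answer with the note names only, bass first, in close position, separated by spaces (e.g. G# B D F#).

D# F# B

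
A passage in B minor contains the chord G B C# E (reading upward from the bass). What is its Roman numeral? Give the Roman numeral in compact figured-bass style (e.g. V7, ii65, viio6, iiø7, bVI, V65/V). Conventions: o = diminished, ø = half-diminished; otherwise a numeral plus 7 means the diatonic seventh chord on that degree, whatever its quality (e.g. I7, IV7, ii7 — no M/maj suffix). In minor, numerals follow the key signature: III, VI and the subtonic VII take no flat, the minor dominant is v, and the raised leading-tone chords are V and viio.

iiø43

Stacked in thirds the chord is C#-E-G-B: a half-diminished seventh chord on C#.
C# is scale degree 2 in B minor, and a half-diminished seventh chord on that degree is written iiø7.
With G in the bass the chord is in second inversion, so the figured bass is 43.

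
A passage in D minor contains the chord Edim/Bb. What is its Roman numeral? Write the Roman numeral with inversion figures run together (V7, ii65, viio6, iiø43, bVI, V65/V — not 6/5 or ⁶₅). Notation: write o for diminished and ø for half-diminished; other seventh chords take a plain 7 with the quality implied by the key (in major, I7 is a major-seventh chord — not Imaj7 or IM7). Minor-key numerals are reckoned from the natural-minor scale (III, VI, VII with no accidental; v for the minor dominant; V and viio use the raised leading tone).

The pitches E-G-Bb form a diminished triad rooted on E.
In D minor, E is the supertonic; the diatonic diminished triad there is iio.
With Bb in the bass the chord is in second inversion, so the figured bass is 64.

iio64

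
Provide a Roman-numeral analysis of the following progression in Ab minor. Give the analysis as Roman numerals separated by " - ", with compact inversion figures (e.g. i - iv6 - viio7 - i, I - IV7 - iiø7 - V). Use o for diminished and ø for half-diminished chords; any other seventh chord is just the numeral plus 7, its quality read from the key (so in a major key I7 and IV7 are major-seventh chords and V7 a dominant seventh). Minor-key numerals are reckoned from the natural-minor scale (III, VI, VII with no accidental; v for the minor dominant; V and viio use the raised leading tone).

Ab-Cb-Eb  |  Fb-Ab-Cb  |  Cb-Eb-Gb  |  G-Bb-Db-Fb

i - VI - III - viio7

Ab-Cb-Eb has root Ab, degree 1 in Ab minor, so i.
Fb-Ab-Cb: major triad on Fb = scale degree 6 → VI.
Cb-Eb-Gb has root Cb, degree 3 in Ab minor, so III.
G-Bb-Db-Fb has root G, degree 7 in Ab minor, so viio7.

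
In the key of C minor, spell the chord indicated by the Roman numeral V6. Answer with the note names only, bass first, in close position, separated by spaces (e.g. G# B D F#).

B D G

In C minor, scale degree 5 is G. The dominant is major (leading tone raised), so V is a major triad.
Stacking thirds from G gives G-B-D.
The figured bass 6 indicates first inversion, placing the third (B) in the bass: B-D-G.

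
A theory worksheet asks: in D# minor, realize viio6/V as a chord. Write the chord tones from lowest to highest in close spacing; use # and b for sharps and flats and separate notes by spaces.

viio6/V is a secondary leading-tone chord. The target V is A# in D# minor; the applied chord is rooted a semitone below, on G##.
Building a diminished triad on G## gives G##-B#-D#.
With the 6 figure the chord is in first inversion; from the bass B# upward in close position it reads B#-D#-G##.

B# D# G##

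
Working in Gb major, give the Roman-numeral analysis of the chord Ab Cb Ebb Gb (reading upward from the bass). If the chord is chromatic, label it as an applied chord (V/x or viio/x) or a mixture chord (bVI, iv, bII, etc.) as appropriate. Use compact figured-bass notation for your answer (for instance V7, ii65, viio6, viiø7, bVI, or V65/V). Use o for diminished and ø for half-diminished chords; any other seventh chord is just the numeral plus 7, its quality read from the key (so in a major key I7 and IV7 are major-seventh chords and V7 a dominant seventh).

Stacked in thirds the chord is Ab-Cb-Ebb-Gb: a half-diminished seventh chord on Ab.
Ab is the second degree of Gb major. This is the half-diminished supertonic seventh, borrowed from the parallel minor.

iiø7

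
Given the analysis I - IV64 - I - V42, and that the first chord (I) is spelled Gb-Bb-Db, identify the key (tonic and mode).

The chord Gb is a major triad rooted on Gb; its label is I.
If Gb is scale degree 1 and the mode makes that degree carry a major triad, the tonic is Gb and the mode is major.

Gb major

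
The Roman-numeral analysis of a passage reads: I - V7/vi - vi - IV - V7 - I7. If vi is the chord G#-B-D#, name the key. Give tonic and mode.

The anchor chord is a minor triad on G#, labeled vi.
vi on G# implies G# is the submediant; that puts the tonic at B, and the lowercase numeral fits major mode.

B major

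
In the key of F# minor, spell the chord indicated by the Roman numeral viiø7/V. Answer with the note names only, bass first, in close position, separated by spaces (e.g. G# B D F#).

The slash marks an applied leading-tone chord: viio of V. In F# minor, V is C#, so the leading tone to it is B#, a half step below.
Building a half-diminished seventh chord on B# gives B#-D#-F#-A#.

B# D# F# A#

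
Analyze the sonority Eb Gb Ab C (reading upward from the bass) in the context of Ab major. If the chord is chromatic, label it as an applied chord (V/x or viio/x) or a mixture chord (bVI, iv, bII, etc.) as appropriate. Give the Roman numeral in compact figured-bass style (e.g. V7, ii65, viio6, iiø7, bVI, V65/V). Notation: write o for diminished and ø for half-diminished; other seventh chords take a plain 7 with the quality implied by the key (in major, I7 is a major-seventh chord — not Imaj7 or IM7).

V43/IV

Stacked in thirds the chord is Ab-C-Eb-Gb: a dominant seventh chord on Ab.
Ab is not a diatonic chord root with this quality in Ab major, but it lies a perfect fifth above Db (IV), so the chord functions as an applied dominant of IV.
With Eb in the bass the chord is in second inversion, so the figured bass is 43.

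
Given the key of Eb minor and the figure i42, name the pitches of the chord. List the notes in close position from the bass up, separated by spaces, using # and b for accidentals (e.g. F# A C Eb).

Db Eb Gb Bb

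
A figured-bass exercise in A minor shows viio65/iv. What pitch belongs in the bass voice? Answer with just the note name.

E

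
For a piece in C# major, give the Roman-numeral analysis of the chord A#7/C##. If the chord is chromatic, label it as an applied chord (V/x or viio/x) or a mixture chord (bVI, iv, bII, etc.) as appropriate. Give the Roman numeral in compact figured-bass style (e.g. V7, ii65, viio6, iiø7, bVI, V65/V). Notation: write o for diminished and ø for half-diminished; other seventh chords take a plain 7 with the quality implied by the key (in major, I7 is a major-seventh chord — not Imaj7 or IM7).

V65/ii

The pitches A#-C##-E#-G# form a dominant seventh chord rooted on A#.
A# is not a diatonic chord root with this quality in C# major, but it lies a perfect fifth above D# (ii), so the chord functions as an applied dominant of ii.
With C## in the bass the chord is in first inversion, so the figured bass is 65.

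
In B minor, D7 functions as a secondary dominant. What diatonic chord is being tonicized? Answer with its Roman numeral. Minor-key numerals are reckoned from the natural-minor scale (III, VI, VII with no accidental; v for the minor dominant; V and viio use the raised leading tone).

The chord is a dominant seventh chord on D.
A dominant resolves down a perfect fifth: D → G. In B minor, G is scale degree 6, i.e. VI.

VI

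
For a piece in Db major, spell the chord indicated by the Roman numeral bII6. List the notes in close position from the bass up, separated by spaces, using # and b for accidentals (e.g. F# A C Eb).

Gb Bbb Ebb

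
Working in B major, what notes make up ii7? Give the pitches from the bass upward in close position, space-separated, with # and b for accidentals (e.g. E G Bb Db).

C# E G# B

In B major, the supertonic is C#, and the diatonic chord built there is a minor seventh chord.
Stacking thirds from C# gives C#-E-G#-B.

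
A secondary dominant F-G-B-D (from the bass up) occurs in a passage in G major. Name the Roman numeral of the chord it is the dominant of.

The chord is a dominant seventh chord on G.
A dominant resolves down a perfect fifth: G → C. In G major, C is scale degree 4, i.e. IV.

IV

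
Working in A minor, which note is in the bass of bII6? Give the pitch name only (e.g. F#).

bII in A minor has root Bb; the chord is Bb-D-F.
The figure 6 means first inversion — the third is in the bass.

D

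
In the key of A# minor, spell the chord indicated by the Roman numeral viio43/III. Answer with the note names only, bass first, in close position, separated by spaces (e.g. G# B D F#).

viio43/III is a secondary leading-tone chord. The target III is C# in A# minor; the applied chord is rooted a semitone below, on B#.
Building a fully diminished seventh chord on B# gives B#-D#-F#-A.
The figured bass 43 indicates second inversion, placing the fifth (F#) in the bass: F#-A-B#-D#.

F# A B# D#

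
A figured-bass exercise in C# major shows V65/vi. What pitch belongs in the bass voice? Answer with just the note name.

G##

The applied chord V65/vi is rooted on E#: E#-G##-B#-D#.
The figure 65 means first inversion — the third is in the bass.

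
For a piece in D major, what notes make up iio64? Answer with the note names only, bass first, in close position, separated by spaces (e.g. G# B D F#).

Bb E G

Scale degree 2 in D major is E; here the chord built on it is altered to a diminished triad. iio64 is the diminished supertonic triad, borrowed from the parallel minor.
So the chord is E-G-Bb.
With the 64 figure the chord is in second inversion; from the bass Bb upward in close position it reads Bb-E-G.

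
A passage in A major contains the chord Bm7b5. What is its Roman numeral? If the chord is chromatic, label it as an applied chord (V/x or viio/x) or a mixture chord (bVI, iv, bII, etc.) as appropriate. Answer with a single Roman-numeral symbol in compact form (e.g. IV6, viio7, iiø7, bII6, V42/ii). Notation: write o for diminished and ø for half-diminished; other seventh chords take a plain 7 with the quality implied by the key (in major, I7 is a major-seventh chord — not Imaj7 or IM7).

iiø7

Stacked in thirds the chord is B-D-F-A: a half-diminished seventh chord on B.
B is the second degree of A major. This is the half-diminished supertonic seventh, borrowed from the parallel minor.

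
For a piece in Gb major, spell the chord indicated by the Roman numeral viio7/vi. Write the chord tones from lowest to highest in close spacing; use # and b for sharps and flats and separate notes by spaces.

D F Ab Cb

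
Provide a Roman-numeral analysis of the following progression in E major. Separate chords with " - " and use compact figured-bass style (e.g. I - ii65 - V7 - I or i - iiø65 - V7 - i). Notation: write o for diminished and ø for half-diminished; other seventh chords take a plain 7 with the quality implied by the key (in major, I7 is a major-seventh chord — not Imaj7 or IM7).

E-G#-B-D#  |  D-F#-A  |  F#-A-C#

I7 - bVII - ii

E-G#-B-D#: root E is the tonic; major seventh chord there is I7.
D-F#-A: D with this quality isn't in the key; it's bVII, borrowed from the parallel minor.
F#-A-C#: minor triad on F# = scale degree 2 → ii.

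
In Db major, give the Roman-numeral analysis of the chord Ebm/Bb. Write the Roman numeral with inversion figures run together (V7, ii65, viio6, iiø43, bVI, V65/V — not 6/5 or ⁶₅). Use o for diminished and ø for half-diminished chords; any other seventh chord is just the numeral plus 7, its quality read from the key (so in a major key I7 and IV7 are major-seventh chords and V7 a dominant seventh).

ii64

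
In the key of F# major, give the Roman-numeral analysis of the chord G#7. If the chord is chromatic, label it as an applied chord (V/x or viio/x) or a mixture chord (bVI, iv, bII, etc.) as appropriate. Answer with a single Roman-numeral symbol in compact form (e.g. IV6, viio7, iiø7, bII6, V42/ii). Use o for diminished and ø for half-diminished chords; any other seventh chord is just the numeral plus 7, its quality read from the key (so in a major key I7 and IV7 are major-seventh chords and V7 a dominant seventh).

The pitches G#-B#-D#-F# form a dominant seventh chord rooted on G#.
G# is not a diatonic chord root with this quality in F# major, but it lies a perfect fifth above C# (V), so the chord functions as an applied dominant of V.

V7/V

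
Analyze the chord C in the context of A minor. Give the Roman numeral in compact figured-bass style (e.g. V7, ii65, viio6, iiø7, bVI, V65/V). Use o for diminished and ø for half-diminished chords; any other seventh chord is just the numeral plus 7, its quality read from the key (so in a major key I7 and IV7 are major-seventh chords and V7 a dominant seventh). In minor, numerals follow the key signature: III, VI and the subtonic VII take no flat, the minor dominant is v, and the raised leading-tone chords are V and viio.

III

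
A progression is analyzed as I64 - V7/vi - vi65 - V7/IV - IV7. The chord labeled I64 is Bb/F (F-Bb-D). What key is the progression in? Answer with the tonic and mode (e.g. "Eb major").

Bb major

The chord Bb/F is a major triad rooted on Bb; its label is I64.
If Bb is scale degree 1 and the mode makes that degree carry a major triad, the tonic is Bb and the mode is major.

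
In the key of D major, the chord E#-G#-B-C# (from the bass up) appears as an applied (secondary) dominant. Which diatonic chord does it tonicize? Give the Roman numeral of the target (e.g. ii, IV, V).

The chord is a dominant seventh chord on C#.
A dominant resolves down a perfect fifth: C# → F#. In D major, F# is scale degree 3, i.e. iii.

iii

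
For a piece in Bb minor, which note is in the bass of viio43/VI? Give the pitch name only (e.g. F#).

The applied chord viio43/VI is rooted on F: F-Ab-Cb-Ebb.
The figure 43 means second inversion — the fifth is in the bass.

Cb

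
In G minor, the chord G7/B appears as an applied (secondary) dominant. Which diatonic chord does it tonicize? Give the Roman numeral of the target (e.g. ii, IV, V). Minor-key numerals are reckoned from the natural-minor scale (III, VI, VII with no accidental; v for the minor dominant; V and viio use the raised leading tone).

iv

The chord is a dominant seventh chord on G.
A dominant resolves down a perfect fifth: G → C. In G minor, C is scale degree 4, i.e. iv.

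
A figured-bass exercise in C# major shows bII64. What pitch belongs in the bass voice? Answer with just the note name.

A

bII in C# major has root D; the chord is D-F#-A.
The figure 64 means second inversion — the fifth is in the bass.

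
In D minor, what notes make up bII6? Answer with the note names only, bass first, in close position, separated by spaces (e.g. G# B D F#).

G Bb Eb

bII6 is the Neapolitan sixth — a major triad on the lowered second degree, here in its customary first inversion. In D minor that root is Eb.
So the chord is Eb-G-Bb, a major triad.
The figured bass 6 indicates first inversion, placing the third (G) in the bass: G-Bb-Eb.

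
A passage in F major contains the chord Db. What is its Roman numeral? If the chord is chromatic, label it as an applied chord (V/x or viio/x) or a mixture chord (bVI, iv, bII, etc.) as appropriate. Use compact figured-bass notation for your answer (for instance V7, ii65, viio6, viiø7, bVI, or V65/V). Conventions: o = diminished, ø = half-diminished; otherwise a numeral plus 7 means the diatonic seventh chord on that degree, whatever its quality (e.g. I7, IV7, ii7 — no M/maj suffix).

bVI

Stacked in thirds the chord is Db-F-Ab: a major triad on Db.
Db is the lowered sixth degree of F major (diatonic 6 would be D). This is a major triad on the lowered sixth degree, borrowed from the parallel minor.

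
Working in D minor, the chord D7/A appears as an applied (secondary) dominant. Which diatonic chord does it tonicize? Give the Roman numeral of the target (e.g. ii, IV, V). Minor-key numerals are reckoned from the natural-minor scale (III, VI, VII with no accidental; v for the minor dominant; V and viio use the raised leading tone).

iv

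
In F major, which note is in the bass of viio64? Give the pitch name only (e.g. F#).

Bb

viio in F major has root E; the chord is E-G-Bb.
The figure 64 means second inversion — the fifth is in the bass.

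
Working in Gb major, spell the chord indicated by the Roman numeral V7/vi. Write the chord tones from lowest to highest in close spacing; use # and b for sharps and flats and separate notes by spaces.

The slash means an applied dominant: we want the dominant of vi. In Gb major, vi is Eb minor, and its dominant is built on Bb.
Building a dominant seventh chord on Bb gives Bb-D-F-Ab.

Bb D F Ab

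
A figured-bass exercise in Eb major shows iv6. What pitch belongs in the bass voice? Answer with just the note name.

iv in Eb major has root Ab; the chord is Ab-Cb-Eb.
The figure 6 means first inversion — the third is in the bass.

Cb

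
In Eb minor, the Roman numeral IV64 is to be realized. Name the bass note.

Eb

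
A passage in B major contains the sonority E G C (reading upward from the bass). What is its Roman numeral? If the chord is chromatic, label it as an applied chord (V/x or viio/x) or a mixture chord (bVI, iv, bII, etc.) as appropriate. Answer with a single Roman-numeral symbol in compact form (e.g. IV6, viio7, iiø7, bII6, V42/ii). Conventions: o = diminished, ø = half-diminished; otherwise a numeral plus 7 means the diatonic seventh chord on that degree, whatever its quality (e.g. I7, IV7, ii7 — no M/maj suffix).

bII6

The pitches C-E-G form a major triad rooted on C.
C is the lowered second degree of B major (diatonic 2 would be C#). This is the Neapolitan sixth — a major triad on the lowered second degree, here in its customary first inversion.
With E in the bass the chord is in first inversion, so the figured bass is 6.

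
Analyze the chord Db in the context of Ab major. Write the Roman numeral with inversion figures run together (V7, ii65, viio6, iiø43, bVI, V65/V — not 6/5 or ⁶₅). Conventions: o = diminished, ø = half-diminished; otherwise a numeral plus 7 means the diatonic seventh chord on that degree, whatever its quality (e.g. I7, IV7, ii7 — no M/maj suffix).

IV

Stacked in thirds the chord is Db-F-Ab: a major triad on Db.
Db is scale degree 4 in Ab major, and a major triad on that degree is written IV.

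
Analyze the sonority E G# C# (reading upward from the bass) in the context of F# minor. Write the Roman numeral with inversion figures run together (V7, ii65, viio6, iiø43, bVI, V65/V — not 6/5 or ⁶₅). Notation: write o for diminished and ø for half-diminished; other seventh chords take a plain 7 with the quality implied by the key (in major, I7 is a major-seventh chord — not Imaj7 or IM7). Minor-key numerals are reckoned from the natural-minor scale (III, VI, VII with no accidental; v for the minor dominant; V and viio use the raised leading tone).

v6

Stacked in thirds the chord is C#-E-G#: a minor triad on C#.
C# is scale degree 5 in F# minor, and a minor triad on that degree is written v.
With E in the bass the chord is in first inversion, so the figured bass is 6.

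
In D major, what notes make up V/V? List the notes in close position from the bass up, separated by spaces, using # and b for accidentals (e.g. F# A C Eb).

E G# B

The slash means an applied dominant: we want the dominant of V. In D major, V is A major, and its dominant is built on E.
Building a major triad on E gives E-G#-B.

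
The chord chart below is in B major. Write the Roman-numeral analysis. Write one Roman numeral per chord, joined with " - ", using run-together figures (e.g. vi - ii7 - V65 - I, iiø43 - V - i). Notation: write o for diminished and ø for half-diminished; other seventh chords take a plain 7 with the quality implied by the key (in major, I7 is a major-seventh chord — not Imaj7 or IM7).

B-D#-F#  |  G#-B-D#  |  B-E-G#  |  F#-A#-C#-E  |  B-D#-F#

B-D#-F# has root B, degree 1 in B major, so I.
G#-B-D#: root G# is the submediant; minor triad there is vi.
B-E-G# has root E, degree 4 in B major, so IV64.
F#-A#-C#-E: dominant seventh chord on F# = scale degree 5 → V7.
B-D#-F# has root B, degree 1 in B major, so I.

I - vi - IV64 - V7 - I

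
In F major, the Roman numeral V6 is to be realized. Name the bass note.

E

V in F major has root C; the chord is C-E-G.
The figure 6 means first inversion — the third is in the bass.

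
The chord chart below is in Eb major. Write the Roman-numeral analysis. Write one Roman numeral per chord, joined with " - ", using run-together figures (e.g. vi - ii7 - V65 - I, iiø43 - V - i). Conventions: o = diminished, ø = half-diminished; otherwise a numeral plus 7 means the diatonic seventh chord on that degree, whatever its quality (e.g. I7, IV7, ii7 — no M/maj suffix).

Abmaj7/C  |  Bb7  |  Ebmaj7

Abmaj7/C: major seventh chord on Ab = scale degree 4 → IV65.
Bb7: dominant seventh chord on Bb = scale degree 5 → V7.
Ebmaj7 has root Eb, degree 1 in Eb major, so I7.

IV65 - V7 - I7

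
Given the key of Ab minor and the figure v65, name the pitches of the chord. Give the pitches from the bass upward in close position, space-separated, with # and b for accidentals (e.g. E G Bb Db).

Gb Bb Db Eb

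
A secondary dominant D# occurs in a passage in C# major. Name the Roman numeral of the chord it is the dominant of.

The chord is a major triad on D#.
A dominant resolves down a perfect fifth: D# → G#. In C# major, G# is scale degree 5, i.e. V.

V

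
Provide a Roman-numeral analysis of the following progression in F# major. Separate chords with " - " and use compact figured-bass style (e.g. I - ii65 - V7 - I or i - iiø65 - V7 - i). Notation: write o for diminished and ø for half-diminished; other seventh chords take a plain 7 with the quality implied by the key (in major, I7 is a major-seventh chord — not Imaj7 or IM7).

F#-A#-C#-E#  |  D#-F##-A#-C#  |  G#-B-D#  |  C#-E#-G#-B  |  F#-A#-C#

F#-A#-C#-E# has root F#, degree 1 in F# major, so I7.
D#-F##-A#-C#: a dominant seventh chord on D#, the applied dominant of ii → V7/ii.
G#-B-D#: minor triad on G# = scale degree 2 → ii.
C#-E#-G#-B has root C#, degree 5 in F# major, so V7.
F#-A#-C#: major triad on F# = scale degree 1 → I.

I7 - V7/ii - ii - V7 - I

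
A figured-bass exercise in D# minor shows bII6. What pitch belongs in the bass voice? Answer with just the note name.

bII in D# minor has root E; the chord is E-G#-B.
The figure 6 means first inversion — the third is in the bass.

G#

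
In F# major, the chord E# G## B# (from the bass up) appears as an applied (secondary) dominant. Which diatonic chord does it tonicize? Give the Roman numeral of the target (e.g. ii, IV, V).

The chord is a major triad on E#.
A dominant resolves down a perfect fifth: E# → A#. In F# major, A# is scale degree 3, i.e. iii.

iii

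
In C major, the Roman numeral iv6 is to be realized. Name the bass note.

iv in C major has root F; the chord is F-Ab-C.
The figure 6 means first inversion — the third is in the bass.

Ab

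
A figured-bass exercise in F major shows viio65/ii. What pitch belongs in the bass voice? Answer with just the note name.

The applied chord viio65/ii is rooted on F#: F#-A-C-Eb.
The figure 65 means first inversion — the third is in the bass.

A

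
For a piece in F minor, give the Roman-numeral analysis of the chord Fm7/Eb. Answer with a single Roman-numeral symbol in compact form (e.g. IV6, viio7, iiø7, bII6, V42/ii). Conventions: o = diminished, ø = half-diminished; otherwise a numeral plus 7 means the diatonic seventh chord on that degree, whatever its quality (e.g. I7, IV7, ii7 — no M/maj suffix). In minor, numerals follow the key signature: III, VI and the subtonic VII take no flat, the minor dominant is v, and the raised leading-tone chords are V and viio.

i42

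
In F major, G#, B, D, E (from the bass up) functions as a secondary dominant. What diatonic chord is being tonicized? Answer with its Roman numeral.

The chord is a dominant seventh chord on E.
A dominant resolves down a perfect fifth: E → A. In F major, A is scale degree 3, i.e. iii.

iii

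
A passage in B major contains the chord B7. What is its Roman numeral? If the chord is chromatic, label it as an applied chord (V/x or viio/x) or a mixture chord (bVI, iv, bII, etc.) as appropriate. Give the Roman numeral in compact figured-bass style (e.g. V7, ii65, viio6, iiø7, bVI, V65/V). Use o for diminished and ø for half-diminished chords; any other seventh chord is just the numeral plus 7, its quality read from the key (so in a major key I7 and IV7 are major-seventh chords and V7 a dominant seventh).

The pitches B-D#-F#-A form a dominant seventh chord rooted on B.
B is not a diatonic chord root with this quality in B major, but it lies a perfect fifth above E (IV), so the chord functions as an applied dominant of IV.

V7/IV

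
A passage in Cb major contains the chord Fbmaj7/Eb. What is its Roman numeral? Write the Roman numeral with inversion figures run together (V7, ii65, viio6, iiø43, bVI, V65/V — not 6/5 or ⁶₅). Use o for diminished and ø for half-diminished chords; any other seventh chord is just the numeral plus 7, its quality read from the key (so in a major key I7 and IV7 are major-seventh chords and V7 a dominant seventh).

IV42

Stacked in thirds the chord is Fb-Ab-Cb-Eb: a major seventh chord on Fb.
In Cb major, Fb is the subdominant; the diatonic major seventh chord there is IV7.
With Eb in the bass the chord is in third inversion, so the figured bass is 42.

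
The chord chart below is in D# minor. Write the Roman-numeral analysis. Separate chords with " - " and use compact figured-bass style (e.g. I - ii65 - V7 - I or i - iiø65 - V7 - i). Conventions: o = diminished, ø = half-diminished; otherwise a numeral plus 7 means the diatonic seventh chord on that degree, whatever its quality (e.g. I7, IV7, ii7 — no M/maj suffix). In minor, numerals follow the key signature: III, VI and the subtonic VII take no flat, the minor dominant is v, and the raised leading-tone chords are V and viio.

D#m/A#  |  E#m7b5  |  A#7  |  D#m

D#m/A#: minor triad on D# = scale degree 1 → i64.
E#m7b5 has root E#, degree 2 in D# minor, so iiø7.
A#7: dominant seventh chord on A# = scale degree 5 → V7.
D#m has root D#, degree 1 in D# minor, so i.

i64 - iiø7 - V7 - i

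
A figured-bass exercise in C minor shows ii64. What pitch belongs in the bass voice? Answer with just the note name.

ii in C minor has root D; the chord is D-F-A.
The figure 64 means second inversion — the fifth is in the bass.

A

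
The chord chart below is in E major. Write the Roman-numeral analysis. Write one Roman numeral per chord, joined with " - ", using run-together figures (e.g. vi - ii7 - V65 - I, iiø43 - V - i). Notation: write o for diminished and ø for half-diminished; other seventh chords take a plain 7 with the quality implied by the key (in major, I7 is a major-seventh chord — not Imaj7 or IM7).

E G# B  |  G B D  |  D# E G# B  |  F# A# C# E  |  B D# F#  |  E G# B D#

E-G#-B has root E, degree 1 in E major, so I.
G-B-D: G with this quality isn't in the key; it's bIII, borrowed from the parallel minor.
D#-E-G#-B: major seventh chord on E = scale degree 1 → I42.
F#-A#-C#-E: chromatic; F# is V of V, so V7/V.
B-D#-F# has root B, degree 5 in E major, so V.
E-G#-B-D# has root E, degree 1 in E major, so I7.

I - bIII - I42 - V7/V - V - I7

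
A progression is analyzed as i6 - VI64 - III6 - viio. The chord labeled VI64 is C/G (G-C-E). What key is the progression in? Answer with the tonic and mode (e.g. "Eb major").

The chord C/G is a major triad rooted on C; its label is VI64.
If C is scale degree 6 and the mode makes that degree carry a major triad, the tonic is E and the mode is minor.

E minor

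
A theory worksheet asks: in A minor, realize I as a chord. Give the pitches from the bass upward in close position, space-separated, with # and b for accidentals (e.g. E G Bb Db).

Scale degree 1 in A minor is A; here the chord built on it is altered to a major triad. I is the major tonic (Picardy third), borrowed from the parallel major.
So the chord is A-C#-E, a major triad.

A C# E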